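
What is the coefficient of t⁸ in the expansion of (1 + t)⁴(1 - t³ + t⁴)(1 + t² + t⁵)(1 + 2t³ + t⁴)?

(1 + t)⁴ has coefficients 1,4,6,4,1 for degrees 0…4.
(1 - t³ + t⁴) has coefficients 1,0,0,-1,1,0,0,0,0 for degrees 0…8.
Multiplying by (1 + t² + t⁵) gives running coefficients 1,0,1,-1,1,0,1,0,-1 for degrees 0…8.
Finally multiplying by (1 + 2t³ + t⁴), the product of all factors after the first has coefficients 1,0,1,1,2,2,0,1,0 for degrees 0…8.
[t⁸] = 1·0 + 4·1 + 6·0 + 4·2 + 1·2 = 14.

14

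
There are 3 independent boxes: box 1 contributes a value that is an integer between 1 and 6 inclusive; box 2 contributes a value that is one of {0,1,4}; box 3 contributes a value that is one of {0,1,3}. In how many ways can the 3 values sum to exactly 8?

6

The generating function for the choices is (q + q^2 + q^3 + q^4 + q^5 + q^6)·(1 + q + q^4)·(1 + q + q^3); the count is [q^8].
(q + q^2 + q^3 + q^4 + q^5 + q^6) has coefficients 0,1,1,1,1,1,1 for degrees 0…6.
(1 + q + q^4) has coefficients 1,1,0,0,1,0,0,0,0 for degrees 0…8.
Finally multiplying by (1 + q + q^3), the product of all factors after the first has coefficients 1,2,1,1,2,1,0,1,0 for degrees 0…8.
[q^8] = 1·1 + 1·0 + 1·1 + 1·2 + 1·1 + 1·1 = 6.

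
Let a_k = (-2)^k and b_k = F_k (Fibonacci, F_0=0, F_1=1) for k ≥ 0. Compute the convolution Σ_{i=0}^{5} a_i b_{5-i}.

15

The convolution is the x^5 coefficient of A(x)B(x).
Σ = 1·5 − 2·3 + 4·2 − 8·1 + 16·1 − 32·0 = 15.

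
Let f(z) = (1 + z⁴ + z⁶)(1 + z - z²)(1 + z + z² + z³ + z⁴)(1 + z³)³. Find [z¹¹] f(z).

13

(1 + z⁴ + z⁶) has coefficients 1,0,0,0,1,0,1 for degrees 0…6.
(1 + z - z²) has coefficients 1,1,-1,0,0,0,0,0,0,0,0,0 for degrees 0…11.
Multiplying by (1 + z + z² + z³ + z⁴) gives running coefficients 1,2,1,1,1,0,-1,0,0,0,0,0 for degrees 0…11.
Finally multiplying by (1 + z³)³, the product of all factors after the first has coefficients 1,2,1,4,7,3,5,9,3,1,5,1 for degrees 0…11.
[z¹¹] = 1·1 + 1·9 + 1·3 = 13.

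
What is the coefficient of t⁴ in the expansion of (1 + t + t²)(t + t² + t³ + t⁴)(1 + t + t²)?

(1 + t + t²) has coefficients 1,1,1 for degrees 0…2.
(t + t² + t³ + t⁴) has coefficients 0,1,1,1,1 for degrees 0…4.
Finally multiplying by (1 + t + t²), the product of all factors after the first has coefficients 0,1,2,3,3 for degrees 0…4.
[t⁴] = 1·3 + 1·3 + 1·2 = 8.

8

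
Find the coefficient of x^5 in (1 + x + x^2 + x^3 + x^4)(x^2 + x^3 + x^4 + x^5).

4

(1 + x + x^2 + x^3 + x^4) has coefficients 1,1,1,1,1 for degrees 0…4.
(x^2 + x^3 + x^4 + x^5) has coefficients 0,0,1,1,1,1 for degrees 0…5.
[x^5] = 1·1 + 1·1 + 1·1 + 1·1 + 1·0 = 4.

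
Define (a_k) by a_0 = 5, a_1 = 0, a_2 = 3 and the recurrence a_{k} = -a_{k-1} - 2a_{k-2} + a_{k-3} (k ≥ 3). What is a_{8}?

18

The ordinary generating function has denominator 1 + z + 2z^2 - z^3.
Iterating the recurrence: a_0,…,a_{8} = 5, 0, 3, 2, -8, 7, 11, -33, 18.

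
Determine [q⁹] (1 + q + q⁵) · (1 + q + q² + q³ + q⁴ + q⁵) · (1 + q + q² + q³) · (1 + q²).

(1 + q + q⁵) has coefficients 1,1,0,0,0,1 for degrees 0…5.
(1 + q + q² + q³ + q⁴ + q⁵) has coefficients 1,1,1,1,1,1,0,0,0,0 for degrees 0…9.
Multiplying by (1 + q + q² + q³) gives running coefficients 1,2,3,4,4,4,3,2,1,0 for degrees 0…9.
Finally multiplying by (1 + q²), the product of all factors after the first has coefficients 1,2,4,6,7,8,7,6,4,2 for degrees 0…9.
[q⁹] = 1·2 + 1·4 + 1·7 = 13.

13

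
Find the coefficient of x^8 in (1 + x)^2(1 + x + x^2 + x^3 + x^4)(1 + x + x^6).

(1 + x)^2 has coefficients 1,2,1 for degrees 0…2.
(1 + x + x^2 + x^3 + x^4) has coefficients 1,1,1,1,1,0,0,0,0 for degrees 0…8.
Finally multiplying by (1 + x + x^6), the product of all factors after the first has coefficients 1,2,2,2,2,1,1,1,1 for degrees 0…8.
[x^8] = 1·1 + 2·1 + 1·1 = 4.

4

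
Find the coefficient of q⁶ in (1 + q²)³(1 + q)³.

10

(1 + q²)³ has coefficients 1,0,3,0,3,0,1 for degrees 0…6.
(1 + q)³ has coefficients 1,3,3,1,0,0,0 for degrees 0…6.
[q⁶] = 1·0 + 3·0 + 3·3 + 1·1 = 10.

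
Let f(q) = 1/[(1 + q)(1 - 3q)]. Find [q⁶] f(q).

547

Partial fractions give a closed form: a_n = (1/4)·(-1)^n + (3/4)·3^n.
At n = 6: a_6 = 547.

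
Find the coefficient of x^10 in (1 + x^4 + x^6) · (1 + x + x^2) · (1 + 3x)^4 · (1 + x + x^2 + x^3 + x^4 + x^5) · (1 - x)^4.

(1 + x^4 + x^6) has coefficients 1,0,0,0,1,0,1 for degrees 0…6.
(1 + x + x^2) has coefficients 1,1,1,0,0,0,0,0,0,0,0 for degrees 0…10.
Multiplying by (1 + 3x)^4 gives running coefficients 1,13,67,174,243,189,81,0,0,0,0 for degrees 0…10.
Multiplying by (1 + x + x^2 + x^3 + x^4 + x^5) gives running coefficients 1,14,81,255,498,687,767,754,687,513,270 for degrees 0…10.
Finally multiplying by (1 - x)^4, the product of all factors after the first has coefficients 1,10,31,11,-91,-85,68,71,23,-92,91 for degrees 0…10.
[x^10] = 1·91 + 1·68 + 1·(-91) = 68.

68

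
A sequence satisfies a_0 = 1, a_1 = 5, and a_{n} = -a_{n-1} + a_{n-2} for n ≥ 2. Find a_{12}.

-631

The ordinary generating function has denominator 1 + z - z^2.
Iterating the recurrence: a_0,…,a_{12} = 1, 5, -4, 9, -13, 22, -35, 57, -92, 149, -241, 390, -631.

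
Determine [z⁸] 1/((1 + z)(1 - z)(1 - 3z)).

7381

Partial fractions give a closed form: a_n = (1/8)·(-1)^n + (-1/4)·1^n + (9/8)·3^n.
At n = 8: a_8 = 7381.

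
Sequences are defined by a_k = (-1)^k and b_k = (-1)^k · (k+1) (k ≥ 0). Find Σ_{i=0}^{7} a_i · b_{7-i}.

-36

This is [x^7] in the product of the two ordinary generating functions.
Σ = 1·(-8) − 1·7 + 1·(-6) − 1·5 + 1·(-4) − 1·3 + 1·(-2) − 1·1 = -36.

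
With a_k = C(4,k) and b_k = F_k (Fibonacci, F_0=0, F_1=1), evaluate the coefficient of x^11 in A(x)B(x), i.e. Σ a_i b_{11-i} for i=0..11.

The convolution is the x^11 coefficient of A(x)B(x).
Σ = 1·89 + 4·55 + 6·34 + 4·21 + 1·13 + 0·8 + 0·5 + 0·3 + 0·2 + 0·1 + 0·1 + 0·0 = 610.

610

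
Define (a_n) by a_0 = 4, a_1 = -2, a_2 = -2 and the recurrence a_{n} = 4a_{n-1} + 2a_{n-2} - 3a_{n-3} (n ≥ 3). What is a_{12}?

-11362044

The ordinary generating function has denominator 1 - 4t - 2t^2 + 3t^3.
Iterating the recurrence: a_0,…,a_{12} = 4, -2, -2, -24, -94, -418, -1788, -7706, -33146, -142632, -613702, -2640634, -11362044.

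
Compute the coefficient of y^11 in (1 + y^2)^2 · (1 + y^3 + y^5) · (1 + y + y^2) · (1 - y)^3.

(1 + y^2)^2 has coefficients 1,0,2,0,1 for degrees 0…4.
(1 + y^3 + y^5) has coefficients 1,0,0,1,0,1,0,0,0,0,0,0 for degrees 0…11.
Multiplying by (1 + y + y^2) gives running coefficients 1,1,1,1,1,2,1,1,0,0,0,0 for degrees 0…11.
Finally multiplying by (1 - y)^3, the product of all factors after the first has coefficients 1,-2,1,0,0,1,-3,3,-2,2,-1,0 for degrees 0…11.
[y^11] = 1·0 + 2·2 + 1·3 = 7.

7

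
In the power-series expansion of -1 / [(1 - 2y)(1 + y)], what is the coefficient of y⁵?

-21

Partial fractions give a closed form: a_n = (-2/3)·2^n + (-1/3)·(-1)^n.
At n = 5: a_5 = -21.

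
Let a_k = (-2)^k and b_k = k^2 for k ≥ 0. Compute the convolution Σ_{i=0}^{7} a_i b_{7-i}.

29

Write out a_i and b_{7-i} for i = 0,…,7 and sum the products.
Σ = 1·49 − 2·36 + 4·25 − 8·16 + 16·9 − 32·4 + 64·1 − 128·0 = 29.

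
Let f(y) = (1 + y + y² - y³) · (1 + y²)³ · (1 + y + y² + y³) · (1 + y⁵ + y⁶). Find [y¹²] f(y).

(1 + y + y² - y³) has coefficients 1,1,1,-1 for degrees 0…3.
(1 + y²)³ has coefficients 1,0,3,0,3,0,1,0,0,0,0,0,0 for degrees 0…12.
Multiplying by (1 + y + y² + y³) gives running coefficients 1,1,4,4,6,6,4,4,1,1,0,0,0 for degrees 0…12.
Finally multiplying by (1 + y⁵ + y⁶), the product of all factors after the first has coefficients 1,1,4,4,6,7,6,9,9,11,12,10,8 for degrees 0…12.
[y¹²] = 1·8 + 1·10 + 1·12 − 1·11 = 19.

19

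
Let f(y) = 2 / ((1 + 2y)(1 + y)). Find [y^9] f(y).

Partial fractions give a closed form: a_n = (4)·(-2)^n + (-2)·(-1)^n.
At n = 9: a_9 = -2046.

-2046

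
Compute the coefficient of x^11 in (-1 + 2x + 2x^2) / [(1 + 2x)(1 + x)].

The denominator gives the recurrence a_n = −3a_(n−1) − 2a_(n−2) for n ≥ 3; the numerator fixes a_0 = -1, a_1 = 5, a_2 = -11.
Iterating: -1, 5, -11, 23, -47, 95, -191, 383, -767, 1535, -3071, 6143, so a_11 = 6143.

6143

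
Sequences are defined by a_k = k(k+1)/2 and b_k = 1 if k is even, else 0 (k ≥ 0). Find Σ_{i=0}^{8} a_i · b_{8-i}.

Write out a_i and b_{8-i} for i = 0,…,8 and sum the products.
Σ = 0·1 + 1·0 + 3·1 + 6·0 + 10·1 + 15·0 + 21·1 + 28·0 + 36·1 = 70.

70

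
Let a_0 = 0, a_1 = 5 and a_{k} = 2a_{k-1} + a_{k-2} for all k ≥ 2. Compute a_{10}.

The ordinary generating function has denominator 1 - 2q - q^2.
Iterating the recurrence: a_0,…,a_{10} = 0, 5, 10, 25, 60, 145, 350, 845, 2040, 4925, 11890.

11890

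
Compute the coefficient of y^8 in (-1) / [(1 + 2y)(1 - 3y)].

Partial fractions give a closed form: a_n = (-2/5)·(-2)^n + (-3/5)·3^n.
At n = 8: a_8 = -4039.

-4039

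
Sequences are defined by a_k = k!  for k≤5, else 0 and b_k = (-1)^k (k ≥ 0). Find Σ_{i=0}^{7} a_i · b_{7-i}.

100

Write out a_i and b_{7-i} for i = 0,…,7 and sum the products.
Σ = 1·(-1) + 1·1 + 2·(-1) + 6·1 + 24·(-1) + 120·1 + 0·(-1) + 0·1 = 100.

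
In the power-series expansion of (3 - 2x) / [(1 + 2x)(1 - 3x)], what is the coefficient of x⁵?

Partial fractions give a closed form: a_n = (8/5)·(-2)^n + (7/5)·3^n.
At n = 5: a_5 = 289.

289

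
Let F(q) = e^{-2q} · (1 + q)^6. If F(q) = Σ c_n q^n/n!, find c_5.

-32

The EGF product rule gives c_5 = Σ_{k_1+k_2=5} C(5; k_1,k_2) · ∏ g_i(k_i), where e^{-2q} gives (-2)^k; (1+q)^6 gives the falling factorial (6)_k.
g_1(k) for k = 0…5: 1, -2, 4, -8, 16, -32.
g_2(k) for k = 0…5: 1, 6, 30, 120, 360, 720.
c_5 = Σ_k C(5,k)·g_1(k)·g_2(5−k) = 1·1·720 + 5·(-2)·360 + 10·4·120 + 10·(-8)·30 + 5·16·6 + 1·(-32)·1 = 720 − 3600 + 4800 − 2400 + 480 − 32 = -32.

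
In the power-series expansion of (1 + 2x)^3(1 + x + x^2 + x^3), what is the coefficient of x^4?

(1 + 2x)^3 has coefficients 1,6,12,8 for degrees 0…3.
(1 + x + x^2 + x^3) has coefficients 1,1,1,1,0 for degrees 0…4.
[x^4] = 1·0 + 6·1 + 12·1 + 8·1 = 26.

26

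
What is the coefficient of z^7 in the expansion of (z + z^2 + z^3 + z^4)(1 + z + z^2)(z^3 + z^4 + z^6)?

(z + z^2 + z^3 + z^4) has coefficients 0,1,1,1,1 for degrees 0…4.
(1 + z + z^2) has coefficients 1,1,1,0,0,0,0,0 for degrees 0…7.
Finally multiplying by (z^3 + z^4 + z^6), the product of all factors after the first has coefficients 0,0,0,1,2,2,2,1 for degrees 0…7.
[z^7] = 1·2 + 1·2 + 1·2 + 1·1 = 7.

7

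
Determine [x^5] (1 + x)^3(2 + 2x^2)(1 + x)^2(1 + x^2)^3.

(1 + x)^3 has coefficients 1,3,3,1 for degrees 0…3.
(2 + 2x^2) has coefficients 2,0,2,0,0,0 for degrees 0…5.
Multiplying by (1 + x)^2 gives running coefficients 2,4,4,4,2,0 for degrees 0…5.
Finally multiplying by (1 + x^2)^3, the product of all factors after the first has coefficients 2,4,10,16,20,24 for degrees 0…5.
[x^5] = 1·24 + 3·20 + 3·16 + 1·10 = 142.

142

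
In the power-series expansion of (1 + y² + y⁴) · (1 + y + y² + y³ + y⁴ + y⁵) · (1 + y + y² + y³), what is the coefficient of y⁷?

(1 + y² + y⁴) has coefficients 1,0,1,0,1 for degrees 0…4.
(1 + y + y² + y³ + y⁴ + y⁵) has coefficients 1,1,1,1,1,1,0,0 for degrees 0…7.
Finally multiplying by (1 + y + y² + y³), the product of all factors after the first has coefficients 1,2,3,4,4,4,3,2 for degrees 0…7.
[y⁷] = 1·2 + 1·4 + 1·4 = 10.

10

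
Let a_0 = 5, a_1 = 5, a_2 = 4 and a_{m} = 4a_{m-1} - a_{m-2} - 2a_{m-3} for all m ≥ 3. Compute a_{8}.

The ordinary generating function has denominator 1 - 4x + x^2 + 2x^3.
Iterating the recurrence: a_0,…,a_{8} = 5, 5, 4, 1, -10, -49, -188, -683, -2446.

-2446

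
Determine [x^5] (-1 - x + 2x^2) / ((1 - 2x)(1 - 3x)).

The denominator gives the recurrence a_n = 5a_(n−1) − 6a_(n−2) for n ≥ 3; the numerator fixes a_0 = -1, a_1 = -6, a_2 = -22.
Iterating: -1, -6, -22, -74, -238, -746, so a_5 = -746.

-746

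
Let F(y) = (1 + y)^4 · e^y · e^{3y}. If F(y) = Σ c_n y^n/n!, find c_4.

The EGF product rule gives c_4 = Σ_{k_1+k_2+k_3=4} C(4; k_1,k_2,k_3) · ∏ g_i(k_i), where (1+y)^4 gives the falling factorial (4)_k; e^y gives (1)^k; e^{3y} gives (3)^k.
g_1(k) for k = 0…4: 1, 4, 12, 24, 24.
g_2(k) for k = 0…4: 1, 1, 1, 1, 1.
g_3(k) for k = 0…4: 1, 3, 9, 27, 81.
First combine the last two factors: h(k) = Σ_j C(k,j)·g_2(j)·g_3(k−j) for k = 0…4: 1, 4, 16, 64, 256.
c_4 = Σ_k C(4,k)·g_1(k)·h(4−k) = 1·1·256 + 4·4·64 + 6·12·16 + 4·24·4 + 1·24·1 = 256 + 1024 + 1152 + 384 + 24 = 2840.

2840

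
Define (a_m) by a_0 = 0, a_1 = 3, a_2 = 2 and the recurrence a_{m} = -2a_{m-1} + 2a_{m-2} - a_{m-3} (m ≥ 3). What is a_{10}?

The ordinary generating function has denominator 1 + 2q - 2q^2 + q^3.
Iterating the recurrence: a_0,…,a_{10} = 0, 3, 2, 2, -3, 8, -24, 67, -190, 538, -1523.

-1523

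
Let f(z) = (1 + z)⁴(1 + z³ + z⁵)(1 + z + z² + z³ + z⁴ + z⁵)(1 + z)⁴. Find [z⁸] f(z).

531

(1 + z)⁴ has coefficients 1,4,6,4,1 for degrees 0…4.
(1 + z³ + z⁵) has coefficients 1,0,0,1,0,1,0,0,0 for degrees 0…8.
Multiplying by (1 + z + z² + z³ + z⁴ + z⁵) gives running coefficients 1,1,1,2,2,3,2,2,2 for degrees 0…8.
Finally multiplying by (1 + z)⁴, the product of all factors after the first has coefficients 1,5,11,16,21,28,35,38,36 for degrees 0…8.
[z⁸] = 1·36 + 4·38 + 6·35 + 4·28 + 1·21 = 531.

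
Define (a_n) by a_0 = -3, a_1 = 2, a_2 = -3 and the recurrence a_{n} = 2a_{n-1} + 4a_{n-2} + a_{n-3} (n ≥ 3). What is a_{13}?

-467278

The ordinary generating function has denominator 1 - 2y - 4y^2 - y^3.
Iterating the recurrence: a_0,…,a_{13} = -3, 2, -3, -1, -12, -31, -111, -358, -1191, -3925, -12972, -42835, -141483, -467278.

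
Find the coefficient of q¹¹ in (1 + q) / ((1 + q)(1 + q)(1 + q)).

-12

The denominator gives the recurrence a_n = −3a_(n−1) − 3a_(n−2) − a_(n−3) for n ≥ 3; the numerator fixes a_0 = 1, a_1 = -2, a_2 = 3.
Iterating: 1, -2, 3, -4, 5, -6, 7, -8, 9, -10, 11, -12, so a_11 = -12.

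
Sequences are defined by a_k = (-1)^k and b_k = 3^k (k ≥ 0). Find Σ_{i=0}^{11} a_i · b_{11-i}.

132860

This is [x^11] in the product of the two ordinary generating functions.
Σ = 1·177147 − 1·59049 + 1·19683 − 1·6561 + 1·2187 − 1·729 + 1·243 − 1·81 + 1·27 − 1·9 + 1·3 − 1·1 = 132860.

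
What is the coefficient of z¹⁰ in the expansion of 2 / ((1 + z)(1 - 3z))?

88574

Partial fractions give a closed form: a_n = (1/2)·(-1)^n + (3/2)·3^n.
At n = 10: a_10 = 88574.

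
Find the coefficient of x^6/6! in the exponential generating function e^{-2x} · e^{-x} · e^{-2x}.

15625

The EGF product rule gives c_6 = Σ_{k_1+k_2+k_3=6} C(6; k_1,k_2,k_3) · ∏ g_i(k_i), where e^{-2x} gives (-2)^k; e^{-x} gives (-1)^k; e^{-2x} gives (-2)^k.
g_1(k) for k = 0…6: 1, -2, 4, -8, 16, -32, 64.
g_2(k) for k = 0…6: 1, -1, 1, -1, 1, -1, 1.
g_3(k) for k = 0…6: 1, -2, 4, -8, 16, -32, 64.
First combine the last two factors: h(k) = Σ_j C(k,j)·g_2(j)·g_3(k−j) for k = 0…6: 1, -3, 9, -27, 81, -243, 729.
c_6 = Σ_k C(6,k)·g_1(k)·h(6−k) = 1·1·729 + 6·(-2)·(-243) + 15·4·81 + 20·(-8)·(-27) + 15·16·9 + 6·(-32)·(-3) + 1·64·1 = 729 + 2916 + 4860 + 4320 + 2160 + 576 + 64 = 15625.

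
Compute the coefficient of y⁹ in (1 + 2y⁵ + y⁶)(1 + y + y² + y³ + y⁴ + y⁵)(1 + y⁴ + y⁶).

(1 + 2y⁵ + y⁶) has coefficients 1,0,0,0,0,2,1 for degrees 0…6.
(1 + y + y² + y³ + y⁴ + y⁵) has coefficients 1,1,1,1,1,1,0,0,0,0 for degrees 0…9.
Finally multiplying by (1 + y⁴ + y⁶), the product of all factors after the first has coefficients 1,1,1,1,2,2,2,2,2,2 for degrees 0…9.
[y⁹] = 1·2 + 2·2 + 1·1 = 7.

7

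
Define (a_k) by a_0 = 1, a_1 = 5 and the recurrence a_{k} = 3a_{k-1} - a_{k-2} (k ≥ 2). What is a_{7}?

The ordinary generating function has denominator 1 - 3t + t^2.
Iterating the recurrence: a_0,…,a_{7} = 1, 5, 14, 37, 97, 254, 665, 1741.

1741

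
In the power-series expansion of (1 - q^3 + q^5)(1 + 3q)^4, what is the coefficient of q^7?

(1 - q^3 + q^5) has coefficients 1,0,0,-1,0,1 for degrees 0…5.
(1 + 3q)^4 has coefficients 1,12,54,108,81,0,0,0 for degrees 0…7.
[q^7] = 1·0 − 1·81 + 1·54 = -27.

-27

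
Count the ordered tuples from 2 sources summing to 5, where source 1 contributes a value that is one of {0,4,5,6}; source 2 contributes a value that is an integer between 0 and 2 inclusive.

2

The generating function for the choices is (1 + t⁴ + t⁵ + t⁶)·(1 + t + t²); the count is [t⁵].
(1 + t⁴ + t⁵ + t⁶) has coefficients 1,0,0,0,1,1 for degrees 0…5.
(1 + t + t²) has coefficients 1,1,1,0,0,0 for degrees 0…5.
[t⁵] = 1·0 + 1·1 + 1·1 = 2.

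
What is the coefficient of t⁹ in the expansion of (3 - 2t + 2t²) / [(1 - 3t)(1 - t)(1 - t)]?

113161

The denominator gives the recurrence a_n = 5a_(n−1) − 7a_(n−2) + 3a_(n−3) for n ≥ 3; the numerator fixes a_0 = 3, a_1 = 13, a_2 = 46.
Iterating: 3, 13, 46, 148, 457, 1387, 4180, 12562, 37711, 113161, so a_9 = 113161.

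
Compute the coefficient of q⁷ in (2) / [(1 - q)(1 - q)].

The denominator gives the recurrence a_n = 2a_(n−1) − a_(n−2) for n ≥ 3; the numerator fixes a_0 = 2, a_1 = 4, a_2 = 6.
Iterating: 2, 4, 6, 8, 10, 12, 14, 16, so a_7 = 16.

16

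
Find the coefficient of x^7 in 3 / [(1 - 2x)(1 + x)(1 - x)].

Partial fractions give a closed form: a_n = (4)·2^n + (1/2)·(-1)^n + (-3/2)·1^n.
At n = 7: a_7 = 510.

510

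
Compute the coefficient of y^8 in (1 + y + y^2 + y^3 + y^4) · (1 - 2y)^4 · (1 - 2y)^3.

(1 + y + y^2 + y^3 + y^4) has coefficients 1,1,1,1,1 for degrees 0…4.
(1 - 2y)^4 has coefficients 1,-8,24,-32,16,0,0,0,0 for degrees 0…8.
Finally multiplying by (1 - 2y)^3, the product of all factors after the first has coefficients 1,-14,84,-280,560,-672,448,-128,0 for degrees 0…8.
[y^8] = 1·0 + 1·(-128) + 1·448 + 1·(-672) + 1·560 = 208.

208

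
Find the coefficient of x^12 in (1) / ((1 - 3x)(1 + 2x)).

The denominator gives the recurrence a_n = a_(n−1) + 6a_(n−2) for n ≥ 3; the numerator fixes a_0 = 1, a_1 = 1, a_2 = 7.
Iterating: 1, 1, 7, 13, 55, 133, 463, 1261, 4039, 11605, 35839, 105469, 320503, so a_12 = 320503.

320503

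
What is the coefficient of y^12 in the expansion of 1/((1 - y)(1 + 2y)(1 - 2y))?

Partial fractions give a closed form: a_n = (-1/3)·1^n + (1/3)·(-2)^n + (1)·2^n.
At n = 12: a_12 = 5461.

5461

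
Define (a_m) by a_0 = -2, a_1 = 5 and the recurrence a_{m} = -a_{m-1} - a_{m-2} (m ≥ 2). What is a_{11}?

-3

The ordinary generating function has denominator 1 + z + z^2.
Iterating the recurrence: a_0,…,a_{11} = -2, 5, -3, -2, 5, -3, -2, 5, -3, -2, 5, -3.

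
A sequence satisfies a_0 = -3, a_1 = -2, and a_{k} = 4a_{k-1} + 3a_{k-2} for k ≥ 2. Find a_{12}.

-75211787

The ordinary generating function has denominator 1 - 4q - 3q^2.
Iterating the recurrence: a_0,…,a_{12} = -3, -2, -17, -74, -347, -1610, -7481, -34754, -161459, -750098, -3484769, -16189370, -75211787.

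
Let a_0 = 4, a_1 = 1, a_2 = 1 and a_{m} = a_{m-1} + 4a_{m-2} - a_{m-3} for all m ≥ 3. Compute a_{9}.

289

The ordinary generating function has denominator 1 - x - 4x^2 + x^3.
Iterating the recurrence: a_0,…,a_{9} = 4, 1, 1, 1, 4, 7, 22, 46, 127, 289.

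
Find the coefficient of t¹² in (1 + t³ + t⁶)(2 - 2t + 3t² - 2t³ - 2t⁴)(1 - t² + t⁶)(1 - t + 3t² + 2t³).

(1 + t³ + t⁶) has coefficients 1,0,0,1,0,0,1 for degrees 0…6.
(2 - 2t + 3t² - 2t³ - 2t⁴) has coefficients 2,-2,3,-2,-2,0,0,0,0,0,0,0,0 for degrees 0…12.
Multiplying by (1 - t² + t⁶) gives running coefficients 2,-2,1,0,-5,2,4,-2,3,-2,-2,0,0 for degrees 0…12.
Finally multiplying by (1 - t + 3t² + 2t³), the product of all factors after the first has coefficients 2,-4,9,-3,-6,9,-13,-10,21,-3,5,2,-10 for degrees 0…12.
[t¹²] = 1·(-10) + 1·(-3) + 1·(-13) = -26.

-26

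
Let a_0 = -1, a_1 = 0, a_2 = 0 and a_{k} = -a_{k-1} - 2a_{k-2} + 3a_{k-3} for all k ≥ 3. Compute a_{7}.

21

The ordinary generating function has denominator 1 + y + 2y^2 - 3y^3.
Iterating the recurrence: a_0,…,a_{7} = -1, 0, 0, -3, 3, 3, -18, 21.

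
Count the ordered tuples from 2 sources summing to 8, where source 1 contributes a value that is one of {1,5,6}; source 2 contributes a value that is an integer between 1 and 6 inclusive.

The generating function for the choices is (q + q^5 + q^6)·(q + q^2 + q^3 + q^4 + q^5 + q^6); the count is [q^8].
(q + q^5 + q^6) has coefficients 0,1,0,0,0,1,1 for degrees 0…6.
(q + q^2 + q^3 + q^4 + q^5 + q^6) has coefficients 0,1,1,1,1,1,1,0,0 for degrees 0…8.
[q^8] = 1·0 + 1·1 + 1·1 = 2.

2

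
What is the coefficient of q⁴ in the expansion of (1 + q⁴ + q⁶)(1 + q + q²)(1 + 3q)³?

(1 + q⁴ + q⁶) has coefficients 1,0,0,0,1 for degrees 0…4.
(1 + q + q²) has coefficients 1,1,1,0,0 for degrees 0…4.
Finally multiplying by (1 + 3q)³, the product of all factors after the first has coefficients 1,10,37,63,54 for degrees 0…4.
[q⁴] = 1·54 + 1·1 = 55.

55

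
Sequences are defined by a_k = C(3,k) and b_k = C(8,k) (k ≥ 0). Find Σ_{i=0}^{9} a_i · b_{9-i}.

The convolution is the x^9 coefficient of A(x)B(x).
Σ = 1·0 + 3·1 + 3·8 + 1·28 + 0·56 + 0·70 + 0·56 + 0·28 + 0·8 + 0·1 = 55.

55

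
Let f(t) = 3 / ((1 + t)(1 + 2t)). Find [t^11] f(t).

The denominator gives the recurrence a_n = −3a_(n−1) − 2a_(n−2) for n ≥ 2; the numerator fixes a_0 = 3, a_1 = -9.
Iterating: 3, -9, 21, -45, 93, -189, 381, -765, 1533, -3069, 6141, -12285, so a_11 = -12285.

-12285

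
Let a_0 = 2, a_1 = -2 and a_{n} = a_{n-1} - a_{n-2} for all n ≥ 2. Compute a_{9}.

The ordinary generating function has denominator 1 - z + z^2.
Iterating the recurrence: a_0,…,a_{9} = 2, -2, -4, -2, 2, 4, 2, -2, -4, -2.

-2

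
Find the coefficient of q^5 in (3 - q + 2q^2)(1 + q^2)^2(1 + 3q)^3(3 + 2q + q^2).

1152

(3 - q + 2q^2) has coefficients 3,-1,2 for degrees 0…2.
(1 + q^2)^2 has coefficients 1,0,2,0,1,0 for degrees 0…5.
Multiplying by (1 + 3q)^3 gives running coefficients 1,9,29,45,55,63 for degrees 0…5.
Finally multiplying by (3 + 2q + q^2), the product of all factors after the first has coefficients 3,29,106,202,284,344 for degrees 0…5.
[q^5] = 3·344 − 1·284 + 2·202 = 1152.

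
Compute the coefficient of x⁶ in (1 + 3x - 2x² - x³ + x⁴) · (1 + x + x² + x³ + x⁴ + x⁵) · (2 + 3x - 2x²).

(1 + 3x - 2x² - x³ + x⁴) has coefficients 1,3,-2,-1,1 for degrees 0…4.
(1 + x + x² + x³ + x⁴ + x⁵) has coefficients 1,1,1,1,1,1,0 for degrees 0…6.
Finally multiplying by (2 + 3x - 2x²), the product of all factors after the first has coefficients 2,5,3,3,3,3,1 for degrees 0…6.
[x⁶] = 1·1 + 3·3 − 2·3 − 1·3 + 1·3 = 4.

4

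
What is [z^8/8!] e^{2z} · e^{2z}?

The EGF product rule gives c_8 = Σ_{k_1+k_2=8} C(8; k_1,k_2) · ∏ g_i(k_i), where e^{2z} gives (2)^k; e^{2z} gives (2)^k.
g_1(k) for k = 0…8: 1, 2, 4, 8, 16, 32, 64, 128, 256.
g_2(k) for k = 0…8: 1, 2, 4, 8, 16, 32, 64, 128, 256.
c_8 = Σ_k C(8,k)·g_1(k)·g_2(8−k) = 1·1·256 + 8·2·128 + 28·4·64 + 56·8·32 + 70·16·16 + 56·32·8 + 28·64·4 + 8·128·2 + 1·256·1 = 256 + 2048 + 7168 + 14336 + 17920 + 14336 + 7168 + 2048 + 256 = 65536.

65536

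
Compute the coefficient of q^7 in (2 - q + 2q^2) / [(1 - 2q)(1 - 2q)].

1984

The denominator gives the recurrence a_n = 4a_(n−1) − 4a_(n−2) for n ≥ 3; the numerator fixes a_0 = 2, a_1 = 7, a_2 = 22.
Iterating: 2, 7, 22, 60, 152, 368, 864, 1984, so a_7 = 1984.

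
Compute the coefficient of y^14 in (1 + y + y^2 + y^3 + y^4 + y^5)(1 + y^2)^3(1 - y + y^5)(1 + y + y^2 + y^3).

21

(1 + y + y^2 + y^3 + y^4 + y^5) has coefficients 1,1,1,1,1,1 for degrees 0…5.
(1 + y^2)^3 has coefficients 1,0,3,0,3,0,1,0,0,0,0,0,0,0,0 for degrees 0…14.
Multiplying by (1 - y + y^5) gives running coefficients 1,-1,3,-3,3,-2,1,2,0,3,0,1,0,0,0 for degrees 0…14.
Finally multiplying by (1 + y + y^2 + y^3), the product of all factors after the first has coefficients 1,0,3,0,2,1,-1,4,1,6,5,4,4,1,1 for degrees 0…14.
[y^14] = 1·1 + 1·1 + 1·4 + 1·4 + 1·5 + 1·6 = 21.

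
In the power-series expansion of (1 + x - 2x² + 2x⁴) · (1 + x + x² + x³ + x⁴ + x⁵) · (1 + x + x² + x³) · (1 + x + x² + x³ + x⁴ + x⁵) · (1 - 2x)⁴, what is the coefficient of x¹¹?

28

(1 + x - 2x² + 2x⁴) has coefficients 1,1,-2,0,2 for degrees 0…4.
(1 + x + x² + x³ + x⁴ + x⁵) has coefficients 1,1,1,1,1,1,0,0,0,0,0,0 for degrees 0…11.
Multiplying by (1 + x + x² + x³) gives running coefficients 1,2,3,4,4,4,3,2,1,0,0,0 for degrees 0…11.
Multiplying by (1 + x + x² + x³ + x⁴ + x⁵) gives running coefficients 1,3,6,10,14,18,20,20,18,14,10,6 for degrees 0…11.
Finally multiplying by (1 - 2x)⁴, the product of all factors after the first has coefficients 1,-5,6,2,-2,2,-12,4,-14,-2,10,6 for degrees 0…11.
[x¹¹] = 1·6 + 1·10 − 2·(-2) + 2·4 = 28.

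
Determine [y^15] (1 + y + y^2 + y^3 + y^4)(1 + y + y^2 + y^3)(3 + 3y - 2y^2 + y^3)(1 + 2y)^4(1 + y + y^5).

465

(1 + y + y^2 + y^3 + y^4) has coefficients 1,1,1,1,1 for degrees 0…4.
(1 + y + y^2 + y^3) has coefficients 1,1,1,1,0,0,0,0,0,0,0,0,0,0,0,0 for degrees 0…15.
Multiplying by (3 + 3y - 2y^2 + y^3) gives running coefficients 3,6,4,5,2,-1,1,0,0,0,0,0,0,0,0,0 for degrees 0…15.
Multiplying by (1 + 2y)^4 gives running coefficients 3,30,124,277,378,359,265,128,24,16,16,0,0,0,0,0 for degrees 0…15.
Finally multiplying by (1 + y + y^5), the product of all factors after the first has coefficients 3,33,154,401,655,740,654,517,429,418,391,281,128,24,16,16 for degrees 0…15.
[y^15] = 1·16 + 1·16 + 1·24 + 1·128 + 1·281 = 465.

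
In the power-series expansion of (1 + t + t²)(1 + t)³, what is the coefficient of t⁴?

(1 + t + t²) has coefficients 1,1,1 for degrees 0…2.
(1 + t)³ has coefficients 1,3,3,1,0 for degrees 0…4.
[t⁴] = 1·0 + 1·1 + 1·3 = 4.

4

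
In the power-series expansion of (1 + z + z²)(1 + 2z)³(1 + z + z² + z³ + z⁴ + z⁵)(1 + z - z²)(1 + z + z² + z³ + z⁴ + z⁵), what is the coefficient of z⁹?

416

(1 + z + z²) has coefficients 1,1,1 for degrees 0…2.
(1 + 2z)³ has coefficients 1,6,12,8,0,0,0,0,0,0 for degrees 0…9.
Multiplying by (1 + z + z² + z³ + z⁴ + z⁵) gives running coefficients 1,7,19,27,27,27,26,20,8,0 for degrees 0…9.
Multiplying by (1 + z - z²) gives running coefficients 1,8,25,39,35,27,26,19,2,-12 for degrees 0…9.
Finally multiplying by (1 + z + z² + z³ + z⁴ + z⁵), the product of all factors after the first has coefficients 1,9,34,73,108,135,160,171,148,97 for degrees 0…9.
[z⁹] = 1·97 + 1·148 + 1·171 = 416.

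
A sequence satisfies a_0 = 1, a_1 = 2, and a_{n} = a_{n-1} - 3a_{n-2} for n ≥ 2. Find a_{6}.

29

The ordinary generating function has denominator 1 - y + 3y^2.
Iterating the recurrence: a_0,…,a_{6} = 1, 2, -1, -7, -4, 17, 29.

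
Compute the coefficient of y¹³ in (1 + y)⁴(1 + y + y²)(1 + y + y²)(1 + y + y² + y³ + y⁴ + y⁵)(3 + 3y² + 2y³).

183

(1 + y)⁴ has coefficients 1,4,6,4,1 for degrees 0…4.
(1 + y + y²) has coefficients 1,1,1,0,0,0,0,0,0,0,0,0,0,0 for degrees 0…13.
Multiplying by (1 + y + y²) gives running coefficients 1,2,3,2,1,0,0,0,0,0,0,0,0,0 for degrees 0…13.
Multiplying by (1 + y + y² + y³ + y⁴ + y⁵) gives running coefficients 1,3,6,8,9,9,8,6,3,1,0,0,0,0 for degrees 0…13.
Finally multiplying by (3 + 3y² + 2y³), the product of all factors after the first has coefficients 3,9,21,35,51,63,67,63,51,37,21,9,2,0 for degrees 0…13.
[y¹³] = 1·0 + 4·2 + 6·9 + 4·21 + 1·37 = 183.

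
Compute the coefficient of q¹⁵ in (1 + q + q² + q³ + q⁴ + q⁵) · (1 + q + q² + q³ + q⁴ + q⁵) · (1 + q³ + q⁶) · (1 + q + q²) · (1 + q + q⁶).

59

(1 + q + q² + q³ + q⁴ + q⁵) has coefficients 1,1,1,1,1,1 for degrees 0…5.
(1 + q + q² + q³ + q⁴ + q⁵) has coefficients 1,1,1,1,1,1,0,0,0,0,0,0,0,0,0,0 for degrees 0…15.
Multiplying by (1 + q³ + q⁶) gives running coefficients 1,1,1,2,2,2,2,2,2,1,1,1,0,0,0,0 for degrees 0…15.
Multiplying by (1 + q + q²) gives running coefficients 1,2,3,4,5,6,6,6,6,5,4,3,2,1,0,0 for degrees 0…15.
Finally multiplying by (1 + q + q⁶), the product of all factors after the first has coefficients 1,3,5,7,9,11,13,14,15,15,14,13,11,9,7,5 for degrees 0…15.
[q¹⁵] = 1·5 + 1·7 + 1·9 + 1·11 + 1·13 + 1·14 = 59.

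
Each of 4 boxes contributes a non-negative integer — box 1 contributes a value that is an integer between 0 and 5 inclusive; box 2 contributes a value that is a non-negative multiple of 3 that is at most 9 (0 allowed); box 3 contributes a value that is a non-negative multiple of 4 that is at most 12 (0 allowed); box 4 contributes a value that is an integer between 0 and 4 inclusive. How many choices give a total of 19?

25

The generating function for the choices is (1 + q + q^2 + q^3 + q^4 + q^5)·(1 + q^3 + q^6 + q^9)·(1 + q^4 + q^8 + q^12)·(1 + q + q^2 + q^3 + q^4); the count is [q^19].
(1 + q + q^2 + q^3 + q^4 + q^5) has coefficients 1,1,1,1,1,1 for degrees 0…5.
(1 + q^3 + q^6 + q^9) has coefficients 1,0,0,1,0,0,1,0,0,1,0,0,0,0,0,0,0,0,0,0 for degrees 0…19.
Multiplying by (1 + q^4 + q^8 + q^12) gives running coefficients 1,0,0,1,1,0,1,1,1,1,1,1,1,1,1,1,0,1,1,0 for degrees 0…19.
Finally multiplying by (1 + q + q^2 + q^3 + q^4), the product of all factors after the first has coefficients 1,1,1,2,3,2,3,4,4,4,5,5,5,5,5,5,4,4,4,3 for degrees 0…19.
[q^19] = 1·3 + 1·4 + 1·4 + 1·4 + 1·5 + 1·5 = 25.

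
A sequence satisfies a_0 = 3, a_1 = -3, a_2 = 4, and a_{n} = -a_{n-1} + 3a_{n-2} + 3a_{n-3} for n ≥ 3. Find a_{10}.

The ordinary generating function has denominator 1 + q - 3q^2 - 3q^3.
Iterating the recurrence: a_0,…,a_{10} = 3, -3, 4, -4, 7, -7, 16, -16, 43, -43, 124.

124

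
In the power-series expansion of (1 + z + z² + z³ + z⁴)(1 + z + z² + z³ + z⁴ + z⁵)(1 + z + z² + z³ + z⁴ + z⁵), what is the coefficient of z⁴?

15

(1 + z + z² + z³ + z⁴) has coefficients 1,1,1,1,1 for degrees 0…4.
(1 + z + z² + z³ + z⁴ + z⁵) has coefficients 1,1,1,1,1 for degrees 0…4.
Finally multiplying by (1 + z + z² + z³ + z⁴ + z⁵), the product of all factors after the first has coefficients 1,2,3,4,5 for degrees 0…4.
[z⁴] = 1·5 + 1·4 + 1·3 + 1·2 + 1·1 = 15.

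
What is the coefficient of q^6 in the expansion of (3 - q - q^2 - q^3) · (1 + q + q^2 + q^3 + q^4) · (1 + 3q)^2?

-20

(3 - q - q^2 - q^3) has coefficients 3,-1,-1,-1 for degrees 0…3.
(1 + q + q^2 + q^3 + q^4) has coefficients 1,1,1,1,1,0,0 for degrees 0…6.
Finally multiplying by (1 + 3q)^2, the product of all factors after the first has coefficients 1,7,16,16,16,15,9 for degrees 0…6.
[q^6] = 3·9 − 1·15 − 1·16 − 1·16 = -20.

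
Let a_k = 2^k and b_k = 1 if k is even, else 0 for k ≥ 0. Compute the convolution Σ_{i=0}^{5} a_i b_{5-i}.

The convolution is the t^5 coefficient of A(t)B(t).
Σ = 1·0 + 2·1 + 4·0 + 8·1 + 16·0 + 32·1 = 42.

42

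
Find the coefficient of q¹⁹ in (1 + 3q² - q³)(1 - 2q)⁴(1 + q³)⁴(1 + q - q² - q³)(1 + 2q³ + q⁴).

(1 + 3q² - q³) has coefficients 1,0,3,-1 for degrees 0…3.
(1 - 2q)⁴ has coefficients 1,-8,24,-32,16,0,0,0,0,0,0,0,0,0,0,0,0,0,0,0 for degrees 0…19.
Multiplying by (1 + q³)⁴ gives running coefficients 1,-8,24,-28,-16,96,-122,16,144,-188,64,96,-127,56,24,-32,16,0,0,0 for degrees 0…19.
Multiplying by (1 + q - q² - q³) gives running coefficients 1,-7,15,3,-60,84,18,-186,186,62,-284,204,93,-231,111,63,-96,24,16,-16 for degrees 0…19.
Finally multiplying by (1 + 2q³ + q⁴), the product of all factors after the first has coefficients 1,-7,15,5,-73,107,39,-303,294,182,-638,390,403,-737,235,453,-465,15,253,-145 for degrees 0…19.
[q¹⁹] = 1·(-145) + 3·15 − 1·(-465) = 365.

365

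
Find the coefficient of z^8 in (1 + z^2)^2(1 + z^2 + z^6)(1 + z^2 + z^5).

(1 + z^2)^2 has coefficients 1,0,2,0,1 for degrees 0…4.
(1 + z^2 + z^6) has coefficients 1,0,1,0,0,0,1,0,0 for degrees 0…8.
Finally multiplying by (1 + z^2 + z^5), the product of all factors after the first has coefficients 1,0,2,0,1,1,1,1,1 for degrees 0…8.
[z^8] = 1·1 + 2·1 + 1·1 = 4.

4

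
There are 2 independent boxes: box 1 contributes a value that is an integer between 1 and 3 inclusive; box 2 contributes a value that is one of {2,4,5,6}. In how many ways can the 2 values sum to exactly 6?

2

The generating function for the choices is (y + y² + y³)·(y² + y⁴ + y⁵ + y⁶); the count is [y⁶].
(y + y² + y³) has coefficients 0,1,1,1 for degrees 0…3.
(y² + y⁴ + y⁵ + y⁶) has coefficients 0,0,1,0,1,1,1 for degrees 0…6.
[y⁶] = 1·1 + 1·1 + 1·0 = 2.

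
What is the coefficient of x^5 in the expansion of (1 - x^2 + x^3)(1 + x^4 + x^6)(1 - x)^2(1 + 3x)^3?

(1 - x^2 + x^3) has coefficients 1,0,-1,1 for degrees 0…3.
(1 + x^4 + x^6) has coefficients 1,0,0,0,1,0 for degrees 0…5.
Multiplying by (1 - x)^2 gives running coefficients 1,-2,1,0,1,-2 for degrees 0…5.
Finally multiplying by (1 + 3x)^3, the product of all factors after the first has coefficients 1,7,10,-18,-26,34 for degrees 0…5.
[x^5] = 1·34 − 1·(-18) + 1·10 = 62.

62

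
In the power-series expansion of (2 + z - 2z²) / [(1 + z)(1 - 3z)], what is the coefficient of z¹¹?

The denominator gives the recurrence a_n = 2a_(n−1) + 3a_(n−2) for n ≥ 3; the numerator fixes a_0 = 2, a_1 = 5, a_2 = 14.
Iterating: 2, 5, 14, 43, 128, 385, 1154, 3463, 10388, 31165, 93494, 280483, so a_11 = 280483.

280483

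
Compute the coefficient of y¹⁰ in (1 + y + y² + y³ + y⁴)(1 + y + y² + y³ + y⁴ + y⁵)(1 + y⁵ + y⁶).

10

(1 + y + y² + y³ + y⁴) has coefficients 1,1,1,1,1 for degrees 0…4.
(1 + y + y² + y³ + y⁴ + y⁵) has coefficients 1,1,1,1,1,1,0,0,0,0,0 for degrees 0…10.
Finally multiplying by (1 + y⁵ + y⁶), the product of all factors after the first has coefficients 1,1,1,1,1,2,2,2,2,2,2 for degrees 0…10.
[y¹⁰] = 1·2 + 1·2 + 1·2 + 1·2 + 1·2 = 10.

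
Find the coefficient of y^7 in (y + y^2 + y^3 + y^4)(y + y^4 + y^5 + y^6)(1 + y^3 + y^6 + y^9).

4

(y + y^2 + y^3 + y^4) has coefficients 0,1,1,1,1 for degrees 0…4.
(y + y^4 + y^5 + y^6) has coefficients 0,1,0,0,1,1,1,0 for degrees 0…7.
Finally multiplying by (1 + y^3 + y^6 + y^9), the product of all factors after the first has coefficients 0,1,0,0,2,1,1,2 for degrees 0…7.
[y^7] = 1·1 + 1·1 + 1·2 + 1·0 = 4.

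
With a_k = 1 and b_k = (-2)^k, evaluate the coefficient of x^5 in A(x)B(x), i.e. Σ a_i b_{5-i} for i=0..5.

This is [x^5] in the product of the two ordinary generating functions.
Σ = 1·(-32) + 1·16 + 1·(-8) + 1·4 + 1·(-2) + 1·1 = -21.

-21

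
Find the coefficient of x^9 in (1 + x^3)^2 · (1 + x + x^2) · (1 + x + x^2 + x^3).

3

(1 + x^3)^2 has coefficients 1,0,0,2,0,0,1 for degrees 0…6.
(1 + x + x^2) has coefficients 1,1,1,0,0,0,0,0,0,0 for degrees 0…9.
Finally multiplying by (1 + x + x^2 + x^3), the product of all factors after the first has coefficients 1,2,3,3,2,1,0,0,0,0 for degrees 0…9.
[x^9] = 1·0 + 2·0 + 1·3 = 3.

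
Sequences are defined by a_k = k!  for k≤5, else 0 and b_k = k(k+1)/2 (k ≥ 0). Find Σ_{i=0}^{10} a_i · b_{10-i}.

2644

Write out a_i and b_{10-i} for i = 0,…,10 and sum the products.
Σ = 1·55 + 1·45 + 2·36 + 6·28 + 24·21 + 120·15 + 0·10 + 0·6 + 0·3 + 0·1 + 0·0 = 2644.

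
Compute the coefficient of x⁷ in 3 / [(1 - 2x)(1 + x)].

Partial fractions give a closed form: a_n = (2)·2^n + (1)·(-1)^n.
At n = 7: a_7 = 255.

255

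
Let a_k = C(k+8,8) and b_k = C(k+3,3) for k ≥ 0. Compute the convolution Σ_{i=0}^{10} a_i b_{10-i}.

646646

Write out a_i and b_{10-i} for i = 0,…,10 and sum the products.
Σ = 1·286 + 9·220 + 45·165 + 165·120 + 495·84 + 1287·56 + 3003·35 + 6435·20 + 12870·10 + 24310·4 + 43758·1 = 646646.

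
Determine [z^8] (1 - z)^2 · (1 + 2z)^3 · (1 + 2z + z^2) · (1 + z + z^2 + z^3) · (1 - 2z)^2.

-38

(1 - z)^2 has coefficients 1,-2,1 for degrees 0…2.
(1 + 2z)^3 has coefficients 1,6,12,8,0,0,0,0,0 for degrees 0…8.
Multiplying by (1 + 2z + z^2) gives running coefficients 1,8,25,38,28,8,0,0,0 for degrees 0…8.
Multiplying by (1 + z + z^2 + z^3) gives running coefficients 1,9,34,72,99,99,74,36,8 for degrees 0…8.
Finally multiplying by (1 - 2z)^2, the product of all factors after the first has coefficients 1,5,2,-28,-53,-9,74,136,160 for degrees 0…8.
[z^8] = 1·160 − 2·136 + 1·74 = -38.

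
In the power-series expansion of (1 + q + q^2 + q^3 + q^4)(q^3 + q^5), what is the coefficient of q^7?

2

(1 + q + q^2 + q^3 + q^4) has coefficients 1,1,1,1,1 for degrees 0…4.
(q^3 + q^5) has coefficients 0,0,0,1,0,1,0,0 for degrees 0…7.
[q^7] = 1·0 + 1·0 + 1·1 + 1·0 + 1·1 = 2.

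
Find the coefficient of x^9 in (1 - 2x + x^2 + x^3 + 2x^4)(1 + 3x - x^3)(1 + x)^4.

(1 - 2x + x^2 + x^3 + 2x^4) has coefficients 1,-2,1,1,2 for degrees 0…4.
(1 + 3x - x^3) has coefficients 1,3,0,-1,0,0,0,0,0,0 for degrees 0…9.
Finally multiplying by (1 + x)^4, the product of all factors after the first has coefficients 1,7,18,21,9,-3,-4,-1,0,0 for degrees 0…9.
[x^9] = 1·0 − 2·0 + 1·(-1) + 1·(-4) + 2·(-3) = -11.

-11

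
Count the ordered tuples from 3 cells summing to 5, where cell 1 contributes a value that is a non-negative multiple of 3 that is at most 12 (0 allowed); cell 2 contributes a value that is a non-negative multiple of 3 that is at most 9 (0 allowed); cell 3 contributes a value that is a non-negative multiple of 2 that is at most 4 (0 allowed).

The generating function for the choices is (1 + q³ + q⁶ + q⁹ + q¹²)·(1 + q³ + q⁶ + q⁹)·(1 + q² + q⁴); the count is [q⁵].
(1 + q³ + q⁶ + q⁹ + q¹²) has coefficients 1,0,0,1,0,0 for degrees 0…5.
(1 + q³ + q⁶ + q⁹) has coefficients 1,0,0,1,0,0 for degrees 0…5.
Finally multiplying by (1 + q² + q⁴), the product of all factors after the first has coefficients 1,0,1,1,1,1 for degrees 0…5.
[q⁵] = 1·1 + 1·1 = 2.

2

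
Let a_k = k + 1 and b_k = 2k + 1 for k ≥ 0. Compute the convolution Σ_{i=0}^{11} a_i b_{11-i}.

650

Write out a_i and b_{11-i} for i = 0,…,11 and sum the products.
Σ = 1·23 + 2·21 + 3·19 + 4·17 + 5·15 + 6·13 + 7·11 + 8·9 + 9·7 + 10·5 + 11·3 + 12·1 = 650.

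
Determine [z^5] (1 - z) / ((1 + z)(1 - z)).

The denominator gives the recurrence a_n = a_(n−2) for n ≥ 2; the numerator fixes a_0 = 1, a_1 = -1.
Iterating: 1, -1, 1, -1, 1, -1, so a_5 = -1.

-1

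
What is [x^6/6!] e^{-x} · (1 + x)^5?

151

The EGF product rule gives c_6 = Σ_{k_1+k_2=6} C(6; k_1,k_2) · ∏ g_i(k_i), where e^{-x} gives (-1)^k; (1+x)^5 gives the falling factorial (5)_k.
g_1(k) for k = 0…6: 1, -1, 1, -1, 1, -1, 1.
g_2(k) for k = 0…6: 1, 5, 20, 60, 120, 120, 0.
c_6 = Σ_k C(6,k)·g_1(k)·g_2(6−k) = 6·(-1)·120 + 15·1·120 + 20·(-1)·60 + 15·1·20 + 6·(-1)·5 + 1·1·1 = −720 + 1800 − 1200 + 300 − 30 + 1 = 151.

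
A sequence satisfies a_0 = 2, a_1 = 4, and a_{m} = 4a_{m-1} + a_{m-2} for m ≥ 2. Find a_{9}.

439204

The ordinary generating function has denominator 1 - 4z - z^2.
Iterating the recurrence: a_0,…,a_{9} = 2, 4, 18, 76, 322, 1364, 5778, 24476, 103682, 439204.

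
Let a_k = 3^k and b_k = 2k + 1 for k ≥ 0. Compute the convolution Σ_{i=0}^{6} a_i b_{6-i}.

The convolution is the x^6 coefficient of A(x)B(x).
Σ = 1·13 + 3·11 + 9·9 + 27·7 + 81·5 + 243·3 + 729·1 = 2179.

2179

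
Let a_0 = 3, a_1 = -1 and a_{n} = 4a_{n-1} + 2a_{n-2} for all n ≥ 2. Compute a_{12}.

4283328

The ordinary generating function has denominator 1 - 4t - 2t^2.
Iterating the recurrence: a_0,…,a_{12} = 3, -1, 2, 6, 28, 124, 552, 2456, 10928, 48624, 216352, 962656, 4283328.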